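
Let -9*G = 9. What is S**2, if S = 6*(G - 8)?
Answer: 2916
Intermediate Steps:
G = -1 (G = -1/9*9 = -1)
S = -54 (S = 6*(-1 - 8) = 6*(-9) = -54)
S**2 = (-54)**2 = 2916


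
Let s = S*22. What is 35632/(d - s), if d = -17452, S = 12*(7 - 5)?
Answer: -8908/4495 ≈ -1.9818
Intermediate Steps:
S = 24 (S = 12*2 = 24)
s = 528 (s = 24*22 = 528)
35632/(d - s) = 35632/(-17452 - 1*528) = 35632/(-17452 - 528) = 35632/(-17980) = 35632*(-1/17980) = -8908/4495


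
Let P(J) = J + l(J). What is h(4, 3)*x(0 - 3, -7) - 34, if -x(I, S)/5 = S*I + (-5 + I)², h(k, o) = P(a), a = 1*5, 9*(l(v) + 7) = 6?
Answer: 1598/3 ≈ 532.67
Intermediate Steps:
l(v) = -19/3 (l(v) = -7 + (⅑)*6 = -7 + ⅔ = -19/3)
a = 5
P(J) = -19/3 + J (P(J) = J - 19/3 = -19/3 + J)
h(k, o) = -4/3 (h(k, o) = -19/3 + 5 = -4/3)
x(I, S) = -5*(-5 + I)² - 5*I*S (x(I, S) = -5*(S*I + (-5 + I)²) = -5*(I*S + (-5 + I)²) = -5*((-5 + I)² + I*S) = -5*(-5 + I)² - 5*I*S)
h(4, 3)*x(0 - 3, -7) - 34 = -4*(-5*(-5 + (0 - 3))² - 5*(0 - 3)*(-7))/3 - 34 = -4*(-5*(-5 - 3)² - 5*(-3)*(-7))/3 - 34 = -4*(-5*(-8)² - 105)/3 - 34 = -4*(-5*64 - 105)/3 - 34 = -4*(-320 - 105)/3 - 34 = -4/3*(-425) - 34 = 1700/3 - 34 = 1598/3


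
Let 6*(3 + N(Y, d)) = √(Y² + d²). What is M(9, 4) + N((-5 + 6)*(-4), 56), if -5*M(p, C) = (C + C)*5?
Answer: -11 + 2*√197/3 ≈ -1.6429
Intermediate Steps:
M(p, C) = -2*C (M(p, C) = -(C + C)*5/5 = -2*C*5/5 = -2*C)
N(Y, d) = -3 + √(Y² + d²)/6
M(9, 4) + N((-5 + 6)*(-4), 56) = -2*4 + (-3 + √(((-5 + 6)*(-4))² + 56²)/6) = -8 + (-3 + √((1*(-4))² + 3136)/6) = -8 + (-3 + √((-4)² + 3136)/6) = -8 + (-3 + √(16 + 3136)/6) = -8 + (-3 + √3152/6) = -8 + (-3 + (4*√197)/6) = -8 + (-3 + 2*√197/3) = -11 + 2*√197/3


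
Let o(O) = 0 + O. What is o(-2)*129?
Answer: -258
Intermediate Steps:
o(O) = O
o(-2)*129 = -2*129 = -258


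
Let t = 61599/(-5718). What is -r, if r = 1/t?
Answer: 1906/20533 ≈ 0.092826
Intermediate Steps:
t = -20533/1906 (t = 61599*(-1/5718) = -20533/1906 ≈ -10.773)
r = -1906/20533 (r = 1/(-20533/1906) = -1906/20533 ≈ -0.092826)
-r = -1*(-1906/20533) = 1906/20533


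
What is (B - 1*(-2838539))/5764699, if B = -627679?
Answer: 2210860/5764699 ≈ 0.38352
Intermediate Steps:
(B - 1*(-2838539))/5764699 = (-627679 - 1*(-2838539))/5764699 = (-627679 + 2838539)*(1/5764699) = 2210860*(1/5764699) = 2210860/5764699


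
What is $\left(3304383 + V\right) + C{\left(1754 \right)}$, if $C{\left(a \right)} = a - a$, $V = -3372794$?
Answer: $-68411$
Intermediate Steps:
$C{\left(a \right)} = 0$
$\left(3304383 + V\right) + C{\left(1754 \right)} = \left(3304383 - 3372794\right) + 0 = -68411 + 0 = -68411$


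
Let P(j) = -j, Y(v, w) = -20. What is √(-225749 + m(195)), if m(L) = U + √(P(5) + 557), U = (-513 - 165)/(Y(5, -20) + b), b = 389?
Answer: √(-3415384419 + 30258*√138)/123 ≈ 475.11*I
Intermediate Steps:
U = -226/123 (U = (-513 - 165)/(-20 + 389) = -678/369 = -678*1/369 = -226/123 ≈ -1.8374)
m(L) = -226/123 + 2*√138 (m(L) = -226/123 + √(-1*5 + 557) = -226/123 + √(-5 + 557) = -226/123 + √552 = -226/123 + 2*√138)
√(-225749 + m(195)) = √(-225749 + (-226/123 + 2*√138)) = √(-27767353/123 + 2*√138)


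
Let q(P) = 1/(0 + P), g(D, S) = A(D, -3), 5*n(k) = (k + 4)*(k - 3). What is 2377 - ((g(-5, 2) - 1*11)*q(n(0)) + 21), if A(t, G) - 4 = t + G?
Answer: 9399/4 ≈ 2349.8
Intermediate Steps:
n(k) = (-3 + k)*(4 + k)/5 (n(k) = ((k + 4)*(k - 3))/5 = ((4 + k)*(-3 + k))/5 = ((-3 + k)*(4 + k))/5 = (-3 + k)*(4 + k)/5)
A(t, G) = 4 + G + t (A(t, G) = 4 + (t + G) = 4 + (G + t) = 4 + G + t)
g(D, S) = 1 + D (g(D, S) = 4 - 3 + D = 1 + D)
q(P) = 1/P
2377 - ((g(-5, 2) - 1*11)*q(n(0)) + 21) = 2377 - (((1 - 5) - 1*11)/(-12/5 + (⅕)*0 + (⅕)*0²) + 21) = 2377 - ((-4 - 11)/(-12/5 + 0 + (⅕)*0) + 21) = 2377 - (-15/(-12/5 + 0 + 0) + 21) = 2377 - (-15/(-12/5) + 21) = 2377 - (-15*(-5/12) + 21) = 2377 - (25/4 + 21) = 2377 - 1*109/4 = 2377 - 109/4 = 9399/4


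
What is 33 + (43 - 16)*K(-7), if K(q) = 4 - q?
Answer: 330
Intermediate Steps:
33 + (43 - 16)*K(-7) = 33 + (43 - 16)*(4 - 1*(-7)) = 33 + 27*(4 + 7) = 33 + 27*11 = 33 + 297 = 330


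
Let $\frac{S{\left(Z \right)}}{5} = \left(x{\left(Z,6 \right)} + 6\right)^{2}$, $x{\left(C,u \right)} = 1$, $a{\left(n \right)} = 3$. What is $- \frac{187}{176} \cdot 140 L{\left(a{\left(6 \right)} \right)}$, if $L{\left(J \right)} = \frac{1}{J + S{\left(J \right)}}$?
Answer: $- \frac{595}{992} \approx -0.5998$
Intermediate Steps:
$S{\left(Z \right)} = 245$ ($S{\left(Z \right)} = 5 \left(1 + 6\right)^{2} = 5 \cdot 7^{2} = 5 \cdot 49 = 245$)
$L{\left(J \right)} = \frac{1}{245 + J}$ ($L{\left(J \right)} = \frac{1}{J + 245} = \frac{1}{245 + J}$)
$- \frac{187}{176} \cdot 140 L{\left(a{\left(6 \right)} \right)} = \frac{- \frac{187}{176} \cdot 140}{245 + 3} = \frac{\left(-187\right) \frac{1}{176} \cdot 140}{248} = \left(- \frac{17}{16}\right) 140 \cdot \frac{1}{248} = \left(- \frac{595}{4}\right) \frac{1}{248} = - \frac{595}{992}$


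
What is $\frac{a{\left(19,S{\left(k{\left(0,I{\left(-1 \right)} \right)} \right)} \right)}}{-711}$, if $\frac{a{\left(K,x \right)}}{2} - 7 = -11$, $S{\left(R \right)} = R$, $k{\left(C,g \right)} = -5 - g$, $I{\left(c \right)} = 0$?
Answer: $\frac{8}{711} \approx 0.011252$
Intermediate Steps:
$a{\left(K,x \right)} = -8$ ($a{\left(K,x \right)} = 14 + 2 \left(-11\right) = 14 - 22 = -8$)
$\frac{a{\left(19,S{\left(k{\left(0,I{\left(-1 \right)} \right)} \right)} \right)}}{-711} = - \frac{8}{-711} = \left(-8\right) \left(- \frac{1}{711}\right) = \frac{8}{711}$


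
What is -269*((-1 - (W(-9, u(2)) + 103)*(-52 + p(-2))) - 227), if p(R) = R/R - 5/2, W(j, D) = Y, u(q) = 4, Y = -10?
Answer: -2554155/2 ≈ -1.2771e+6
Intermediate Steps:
W(j, D) = -10
p(R) = -3/2 (p(R) = 1 - 5*½ = 1 - 5/2 = -3/2)
-269*((-1 - (W(-9, u(2)) + 103)*(-52 + p(-2))) - 227) = -269*((-1 - (-10 + 103)*(-52 - 3/2)) - 227) = -269*((-1 - 93*(-107)/2) - 227) = -269*((-1 - 1*(-9951/2)) - 227) = -269*((-1 + 9951/2) - 227) = -269*(9949/2 - 227) = -269*9495/2 = -2554155/2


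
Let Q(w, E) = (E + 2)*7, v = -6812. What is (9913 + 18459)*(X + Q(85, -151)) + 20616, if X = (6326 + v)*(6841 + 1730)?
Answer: -118213307612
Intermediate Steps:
Q(w, E) = 14 + 7*E (Q(w, E) = (2 + E)*7 = 14 + 7*E)
X = -4165506 (X = (6326 - 6812)*(6841 + 1730) = -486*8571 = -4165506)
(9913 + 18459)*(X + Q(85, -151)) + 20616 = (9913 + 18459)*(-4165506 + (14 + 7*(-151))) + 20616 = 28372*(-4165506 + (14 - 1057)) + 20616 = 28372*(-4165506 - 1043) + 20616 = 28372*(-4166549) + 20616 = -118213328228 + 20616 = -118213307612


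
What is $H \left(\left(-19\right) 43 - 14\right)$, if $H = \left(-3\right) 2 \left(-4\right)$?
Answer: $-19944$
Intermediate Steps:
$H = 24$ ($H = \left(-6\right) \left(-4\right) = 24$)
$H \left(\left(-19\right) 43 - 14\right) = 24 \left(\left(-19\right) 43 - 14\right) = 24 \left(-817 - 14\right) = 24 \left(-831\right) = -19944$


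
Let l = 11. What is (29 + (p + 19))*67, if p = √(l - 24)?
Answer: 3216 + 67*I*√13 ≈ 3216.0 + 241.57*I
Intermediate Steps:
p = I*√13 (p = √(11 - 24) = √(-13) = I*√13 ≈ 3.6056*I)
(29 + (p + 19))*67 = (29 + (I*√13 + 19))*67 = (29 + (19 + I*√13))*67 = (48 + I*√13)*67 = 3216 + 67*I*√13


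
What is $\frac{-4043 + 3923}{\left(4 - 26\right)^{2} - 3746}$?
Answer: $\frac{60}{1631} \approx 0.036787$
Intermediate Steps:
$\frac{-4043 + 3923}{\left(4 - 26\right)^{2} - 3746} = - \frac{120}{\left(-22\right)^{2} - 3746} = - \frac{120}{484 - 3746} = - \frac{120}{-3262} = \left(-120\right) \left(- \frac{1}{3262}\right) = \frac{60}{1631}$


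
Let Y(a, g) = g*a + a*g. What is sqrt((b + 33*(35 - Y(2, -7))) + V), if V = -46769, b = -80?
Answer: 11*I*sqrt(370) ≈ 211.59*I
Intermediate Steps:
Y(a, g) = 2*a*g (Y(a, g) = a*g + a*g = 2*a*g)
sqrt((b + 33*(35 - Y(2, -7))) + V) = sqrt((-80 + 33*(35 - 2*2*(-7))) - 46769) = sqrt((-80 + 33*(35 - 1*(-28))) - 46769) = sqrt((-80 + 33*(35 + 28)) - 46769) = sqrt((-80 + 33*63) - 46769) = sqrt((-80 + 2079) - 46769) = sqrt(1999 - 46769) = sqrt(-44770) = 11*I*sqrt(370)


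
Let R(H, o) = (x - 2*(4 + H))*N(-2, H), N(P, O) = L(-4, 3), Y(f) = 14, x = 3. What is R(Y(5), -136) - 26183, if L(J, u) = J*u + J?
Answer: -25655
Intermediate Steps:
L(J, u) = J + J*u
N(P, O) = -16 (N(P, O) = -4*(1 + 3) = -4*4 = -16)
R(H, o) = 80 + 32*H (R(H, o) = (3 - 2*(4 + H))*(-16) = (3 + (-8 - 2*H))*(-16) = (-5 - 2*H)*(-16) = 80 + 32*H)
R(Y(5), -136) - 26183 = (80 + 32*14) - 26183 = (80 + 448) - 26183 = 528 - 26183 = -25655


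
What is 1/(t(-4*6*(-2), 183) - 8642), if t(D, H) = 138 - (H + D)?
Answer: -1/8735 ≈ -0.00011448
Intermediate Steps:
t(D, H) = 138 - D - H (t(D, H) = 138 - (D + H) = 138 + (-D - H) = 138 - D - H)
1/(t(-4*6*(-2), 183) - 8642) = 1/((138 - (-4*6)*(-2) - 1*183) - 8642) = 1/((138 - (-24)*(-2) - 183) - 8642) = 1/((138 - 1*48 - 183) - 8642) = 1/((138 - 48 - 183) - 8642) = 1/(-93 - 8642) = 1/(-8735) = -1/8735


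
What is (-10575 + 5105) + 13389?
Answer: 7919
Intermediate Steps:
(-10575 + 5105) + 13389 = -5470 + 13389 = 7919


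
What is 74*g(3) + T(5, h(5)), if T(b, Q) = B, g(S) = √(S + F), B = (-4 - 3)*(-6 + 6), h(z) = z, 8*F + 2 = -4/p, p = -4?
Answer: 37*√46/2 ≈ 125.47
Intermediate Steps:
F = -⅛ (F = -¼ + (-4/(-4))/8 = -¼ + (-4*(-¼))/8 = -¼ + (⅛)*1 = -¼ + ⅛ = -⅛ ≈ -0.12500)
B = 0 (B = -7*0 = 0)
g(S) = √(-⅛ + S) (g(S) = √(S - ⅛) = √(-⅛ + S))
T(b, Q) = 0
74*g(3) + T(5, h(5)) = 74*(√(-2 + 16*3)/4) + 0 = 74*(√(-2 + 48)/4) + 0 = 74*(√46/4) + 0 = 37*√46/2 + 0 = 37*√46/2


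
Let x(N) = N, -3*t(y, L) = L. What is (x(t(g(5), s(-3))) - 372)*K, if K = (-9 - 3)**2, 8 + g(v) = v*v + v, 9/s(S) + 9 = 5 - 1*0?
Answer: -53460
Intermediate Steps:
s(S) = -9/4 (s(S) = 9/(-9 + (5 - 1*0)) = 9/(-9 + (5 + 0)) = 9/(-9 + 5) = 9/(-4) = 9*(-1/4) = -9/4)
g(v) = -8 + v + v**2 (g(v) = -8 + (v*v + v) = -8 + (v**2 + v) = -8 + (v + v**2) = -8 + v + v**2)
t(y, L) = -L/3
K = 144 (K = (-12)**2 = 144)
(x(t(g(5), s(-3))) - 372)*K = (-1/3*(-9/4) - 372)*144 = (3/4 - 372)*144 = -1485/4*144 = -53460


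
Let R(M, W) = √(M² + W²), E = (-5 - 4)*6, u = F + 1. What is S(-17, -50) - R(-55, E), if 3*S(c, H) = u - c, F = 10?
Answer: 28/3 - √5941 ≈ -67.745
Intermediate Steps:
u = 11 (u = 10 + 1 = 11)
S(c, H) = 11/3 - c/3 (S(c, H) = (11 - c)/3 = 11/3 - c/3)
E = -54 (E = -9*6 = -54)
S(-17, -50) - R(-55, E) = (11/3 - ⅓*(-17)) - √((-55)² + (-54)²) = (11/3 + 17/3) - √(3025 + 2916) = 28/3 - √5941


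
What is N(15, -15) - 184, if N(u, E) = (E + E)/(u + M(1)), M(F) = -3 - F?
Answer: -2054/11 ≈ -186.73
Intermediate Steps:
N(u, E) = 2*E/(-4 + u) (N(u, E) = (E + E)/(u + (-3 - 1*1)) = (2*E)/(u + (-3 - 1)) = (2*E)/(u - 4) = (2*E)/(-4 + u) = 2*E/(-4 + u))
N(15, -15) - 184 = 2*(-15)/(-4 + 15) - 184 = 2*(-15)/11 - 184 = 2*(-15)*(1/11) - 184 = -30/11 - 184 = -2054/11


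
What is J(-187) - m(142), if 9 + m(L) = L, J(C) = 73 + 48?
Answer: -12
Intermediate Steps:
J(C) = 121
m(L) = -9 + L
J(-187) - m(142) = 121 - (-9 + 142) = 121 - 1*133 = 121 - 133 = -12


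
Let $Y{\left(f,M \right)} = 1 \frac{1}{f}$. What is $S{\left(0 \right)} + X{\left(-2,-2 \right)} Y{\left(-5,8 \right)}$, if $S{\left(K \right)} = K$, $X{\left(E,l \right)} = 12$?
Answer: $- \frac{12}{5} \approx -2.4$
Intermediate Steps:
$Y{\left(f,M \right)} = \frac{1}{f}$
$S{\left(0 \right)} + X{\left(-2,-2 \right)} Y{\left(-5,8 \right)} = 0 + \frac{12}{-5} = 0 + 12 \left(- \frac{1}{5}\right) = 0 - \frac{12}{5} = - \frac{12}{5}$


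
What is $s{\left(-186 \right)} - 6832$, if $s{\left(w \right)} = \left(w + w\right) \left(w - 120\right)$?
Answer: $107000$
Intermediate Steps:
$s{\left(w \right)} = 2 w \left(-120 + w\right)$
$s{\left(-186 \right)} - 6832 = 2 \left(-186\right) \left(-120 - 186\right) - 6832 = 2 \left(-186\right) \left(-306\right) - 6832 = 113832 - 6832 = 107000$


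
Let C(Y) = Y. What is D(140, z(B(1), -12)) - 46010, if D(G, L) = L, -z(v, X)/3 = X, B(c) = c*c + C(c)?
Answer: -45974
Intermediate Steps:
B(c) = c + c**2 (B(c) = c*c + c = c**2 + c = c + c**2)
z(v, X) = -3*X
D(140, z(B(1), -12)) - 46010 = -3*(-12) - 46010 = 36 - 46010 = -45974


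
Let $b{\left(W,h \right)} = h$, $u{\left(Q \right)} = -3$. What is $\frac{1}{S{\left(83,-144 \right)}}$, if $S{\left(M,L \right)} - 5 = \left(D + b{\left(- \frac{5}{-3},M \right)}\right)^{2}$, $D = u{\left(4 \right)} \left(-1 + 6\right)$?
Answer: $\frac{1}{4629} \approx 0.00021603$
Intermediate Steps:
$D = -15$ ($D = - 3 \left(-1 + 6\right) = \left(-3\right) 5 = -15$)
$S{\left(M,L \right)} = 5 + \left(-15 + M\right)^{2}$
$\frac{1}{S{\left(83,-144 \right)}} = \frac{1}{5 + \left(-15 + 83\right)^{2}} = \frac{1}{5 + 68^{2}} = \frac{1}{5 + 4624} = \frac{1}{4629}$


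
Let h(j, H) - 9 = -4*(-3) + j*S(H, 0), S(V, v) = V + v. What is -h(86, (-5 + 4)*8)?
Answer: 667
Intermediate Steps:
h(j, H) = 21 + H*j (h(j, H) = 9 + (-4*(-3) + j*(H + 0)) = 9 + (12 + j*H) = 9 + (12 + H*j) = 21 + H*j)
-h(86, (-5 + 4)*8) = -(21 + ((-5 + 4)*8)*86) = -(21 - 1*8*86) = -(21 - 8*86) = -(21 - 688) = -1*(-667) = 667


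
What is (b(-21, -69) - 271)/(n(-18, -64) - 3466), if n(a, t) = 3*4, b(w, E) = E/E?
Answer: 135/1727 ≈ 0.078170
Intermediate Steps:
b(w, E) = 1
n(a, t) = 12
(b(-21, -69) - 271)/(n(-18, -64) - 3466) = (1 - 271)/(12 - 3466) = -270/(-3454) = -270*(-1/3454) = 135/1727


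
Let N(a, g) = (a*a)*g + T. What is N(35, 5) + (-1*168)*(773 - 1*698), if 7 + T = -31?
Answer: -6513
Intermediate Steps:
T = -38 (T = -7 - 31 = -38)
N(a, g) = -38 + g*a² (N(a, g) = (a*a)*g - 38 = a²*g - 38 = g*a² - 38 = -38 + g*a²)
N(35, 5) + (-1*168)*(773 - 1*698) = (-38 + 5*35²) + (-1*168)*(773 - 1*698) = (-38 + 5*1225) - 168*(773 - 698) = (-38 + 6125) - 168*75 = 6087 - 12600 = -6513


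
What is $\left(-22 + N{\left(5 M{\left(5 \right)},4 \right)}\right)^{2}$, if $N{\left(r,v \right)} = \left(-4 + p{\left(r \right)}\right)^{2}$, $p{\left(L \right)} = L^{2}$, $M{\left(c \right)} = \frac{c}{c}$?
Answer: $175561$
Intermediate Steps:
$M{\left(c \right)} = 1$
$N{\left(r,v \right)} = \left(-4 + r^{2}\right)^{2}$
$\left(-22 + N{\left(5 M{\left(5 \right)},4 \right)}\right)^{2} = \left(-22 + \left(-4 + \left(5 \cdot 1\right)^{2}\right)^{2}\right)^{2} = \left(-22 + \left(-4 + 5^{2}\right)^{2}\right)^{2} = \left(-22 + \left(-4 + 25\right)^{2}\right)^{2} = \left(-22 + 21^{2}\right)^{2} = \left(-22 + 441\right)^{2} = 419^{2} = 175561$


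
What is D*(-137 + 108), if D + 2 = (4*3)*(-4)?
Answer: 1450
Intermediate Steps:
D = -50 (D = -2 + (4*3)*(-4) = -2 + 12*(-4) = -2 - 48 = -50)
D*(-137 + 108) = -50*(-137 + 108) = -50*(-29) = 1450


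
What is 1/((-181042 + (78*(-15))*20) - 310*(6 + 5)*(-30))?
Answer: -1/102142 ≈ -9.7903e-6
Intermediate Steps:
1/((-181042 + (78*(-15))*20) - 310*(6 + 5)*(-30)) = 1/((-181042 - 1170*20) - 310*11*(-30)) = 1/((-181042 - 23400) - 62*55*(-30)) = 1/(-204442 - 3410*(-30)) = 1/(-204442 + 102300) = 1/(-102142) = -1/102142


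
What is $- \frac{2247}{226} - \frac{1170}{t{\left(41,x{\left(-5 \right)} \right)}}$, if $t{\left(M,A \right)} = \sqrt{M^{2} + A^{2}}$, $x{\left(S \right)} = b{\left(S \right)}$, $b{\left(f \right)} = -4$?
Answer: $- \frac{2247}{226} - \frac{1170 \sqrt{1697}}{1697} \approx -38.344$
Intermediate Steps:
$x{\left(S \right)} = -4$
$t{\left(M,A \right)} = \sqrt{A^{2} + M^{2}}$
$- \frac{2247}{226} - \frac{1170}{t{\left(41,x{\left(-5 \right)} \right)}} = - \frac{2247}{226} - \frac{1170}{\sqrt{\left(-4\right)^{2} + 41^{2}}} = \left(-2247\right) \frac{1}{226} - \frac{1170}{\sqrt{16 + 1681}} = - \frac{2247}{226} - \frac{1170}{\sqrt{1697}} = - \frac{2247}{226} - 1170 \frac{\sqrt{1697}}{1697} = - \frac{2247}{226} - \frac{1170 \sqrt{1697}}{1697}$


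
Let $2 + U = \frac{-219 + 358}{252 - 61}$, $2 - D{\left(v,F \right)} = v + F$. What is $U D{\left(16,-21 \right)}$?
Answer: $- \frac{1701}{191} \approx -8.9058$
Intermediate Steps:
$D{\left(v,F \right)} = 2 - F - v$ ($D{\left(v,F \right)} = 2 - \left(v + F\right) = 2 - \left(F + v\right) = 2 - F - v$)
$U = - \frac{243}{191}$ ($U = -2 + \frac{-219 + 358}{252 - 61} = -2 + \frac{139}{191} = - \frac{243}{191} \approx -1.2723$)
$U D{\left(16,-21 \right)} = - \frac{243 \left(2 - -21 - 16\right)}{191} = - \frac{243 \left(2 + 21 - 16\right)}{191} = \left(- \frac{243}{191}\right) 7 = - \frac{1701}{191}$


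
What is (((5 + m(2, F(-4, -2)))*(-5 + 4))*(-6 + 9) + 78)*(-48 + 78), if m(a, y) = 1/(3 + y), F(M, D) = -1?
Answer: 1845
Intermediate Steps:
(((5 + m(2, F(-4, -2)))*(-5 + 4))*(-6 + 9) + 78)*(-48 + 78) = (((5 + 1/(3 - 1))*(-5 + 4))*(-6 + 9) + 78)*(-48 + 78) = (((5 + 1/2)*(-1))*3 + 78)*30 = (((5 + ½)*(-1))*3 + 78)*30 = (((11/2)*(-1))*3 + 78)*30 = (-11/2*3 + 78)*30 = (-33/2 + 78)*30 = (123/2)*30 = 1845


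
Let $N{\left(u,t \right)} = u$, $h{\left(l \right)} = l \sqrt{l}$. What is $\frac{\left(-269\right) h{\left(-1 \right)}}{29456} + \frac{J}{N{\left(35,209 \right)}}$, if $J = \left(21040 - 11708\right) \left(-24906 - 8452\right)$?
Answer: $- \frac{311296856}{35} + \frac{269 i}{29456} \approx -8.8942 \cdot 10^{6} + 0.0091323 i$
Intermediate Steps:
$h{\left(l \right)} = l^{\frac{3}{2}}$
$J = -311296856$ ($J = 9332 \left(-33358\right) = -311296856$)
$\frac{\left(-269\right) h{\left(-1 \right)}}{29456} + \frac{J}{N{\left(35,209 \right)}} = \frac{\left(-269\right) \left(-1\right)^{\frac{3}{2}}}{29456} - \frac{311296856}{35} = - 269 \left(- i\right) \frac{1}{29456} - \frac{311296856}{35} = 269 i \frac{1}{29456} - \frac{311296856}{35} = \frac{269 i}{29456} - \frac{311296856}{35} = - \frac{311296856}{35} + \frac{269 i}{29456}$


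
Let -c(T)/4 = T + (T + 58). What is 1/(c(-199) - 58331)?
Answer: -1/56971 ≈ -1.7553e-5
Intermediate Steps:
c(T) = -232 - 8*T (c(T) = -4*(T + (T + 58)) = -4*(T + (58 + T)) = -4*(58 + 2*T) = -232 - 8*T)
1/(c(-199) - 58331) = 1/((-232 - 8*(-199)) - 58331) = 1/((-232 + 1592) - 58331) = 1/(1360 - 58331) = 1/(-56971) = -1/56971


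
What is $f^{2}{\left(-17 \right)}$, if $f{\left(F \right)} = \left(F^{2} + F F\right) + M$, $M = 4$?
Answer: $338724$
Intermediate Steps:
$f{\left(F \right)} = 4 + 2 F^{2}$ ($f{\left(F \right)} = \left(F^{2} + F F\right) + 4 = \left(F^{2} + F^{2}\right) + 4 = 2 F^{2} + 4 = 4 + 2 F^{2}$)
$f^{2}{\left(-17 \right)} = \left(4 + 2 \left(-17\right)^{2}\right)^{2} = \left(4 + 2 \cdot 289\right)^{2} = \left(4 + 578\right)^{2} = 582^{2} = 338724$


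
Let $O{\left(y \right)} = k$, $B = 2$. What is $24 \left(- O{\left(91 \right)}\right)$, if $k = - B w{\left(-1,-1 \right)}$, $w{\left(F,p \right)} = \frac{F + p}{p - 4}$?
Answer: $\frac{96}{5} \approx 19.2$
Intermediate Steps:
$w{\left(F,p \right)} = \frac{F + p}{-4 + p}$
$k = - \frac{4}{5}$ ($k = \left(-1\right) 2 \frac{-1 - 1}{-4 - 1} = - 2 \frac{1}{-5} \left(-2\right) = - 2 \left(\left(- \frac{1}{5}\right) \left(-2\right)\right) = \left(-2\right) \frac{2}{5} = - \frac{4}{5} \approx -0.8$)
$O{\left(y \right)} = - \frac{4}{5}$
$24 \left(- O{\left(91 \right)}\right) = 24 \left(\left(-1\right) \left(- \frac{4}{5}\right)\right) = 24 \cdot \frac{4}{5} = \frac{96}{5}$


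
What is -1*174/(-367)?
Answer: 174/367 ≈ 0.47411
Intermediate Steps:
-1*174/(-367) = -174*(-1/367) = 174/367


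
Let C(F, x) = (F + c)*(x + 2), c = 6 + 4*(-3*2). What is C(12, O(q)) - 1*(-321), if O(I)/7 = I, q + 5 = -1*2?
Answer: 603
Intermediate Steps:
q = -7 (q = -5 - 1*2 = -5 - 2 = -7)
O(I) = 7*I
c = -18 (c = 6 + 4*(-6) = 6 - 24 = -18)
C(F, x) = (-18 + F)*(2 + x) (C(F, x) = (F - 18)*(x + 2) = (-18 + F)*(2 + x))
C(12, O(q)) - 1*(-321) = (-36 - 126*(-7) + 2*12 + 12*(7*(-7))) - 1*(-321) = (-36 - 18*(-49) + 24 + 12*(-49)) + 321 = (-36 + 882 + 24 - 588) + 321 = 282 + 321 = 603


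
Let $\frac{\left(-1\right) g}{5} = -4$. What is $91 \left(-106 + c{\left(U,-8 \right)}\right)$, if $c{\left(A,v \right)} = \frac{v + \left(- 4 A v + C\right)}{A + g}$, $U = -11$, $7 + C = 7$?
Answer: $-13286$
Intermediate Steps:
$C = 0$ ($C = -7 + 7 = 0$)
$g = 20$ ($g = \left(-5\right) \left(-4\right) = 20$)
$c{\left(A,v \right)} = \frac{v - 4 A v}{20 + A}$ ($c{\left(A,v \right)} = \frac{v + \left(- 4 A v + 0\right)}{A + 20} = \frac{v + \left(- 4 A v + 0\right)}{20 + A} = \frac{v - 4 A v}{20 + A}$)
$91 \left(-106 + c{\left(U,-8 \right)}\right) = 91 \left(-106 - \frac{8 \left(1 - -44\right)}{20 - 11}\right) = 91 \left(-106 - \frac{8 \left(1 + 44\right)}{9}\right) = 91 \left(-106 - \frac{8}{9} \cdot 45\right) = 91 \left(-106 - 40\right) = 91 \left(-146\right) = -13286$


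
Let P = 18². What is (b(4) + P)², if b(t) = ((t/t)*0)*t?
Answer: 104976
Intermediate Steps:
b(t) = 0 (b(t) = (1*0)*t = 0*t = 0)
P = 324
(b(4) + P)² = (0 + 324)² = 324² = 104976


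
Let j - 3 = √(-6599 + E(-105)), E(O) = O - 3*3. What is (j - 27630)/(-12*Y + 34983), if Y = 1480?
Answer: -9209/5741 + 7*I*√137/17223 ≈ -1.6041 + 0.0047572*I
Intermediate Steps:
E(O) = -9 + O (E(O) = O - 9 = -9 + O)
j = 3 + 7*I*√137 (j = 3 + √(-6599 + (-9 - 105)) = 3 + √(-6599 - 114) = 3 + √(-6713) = 3 + 7*I*√137 ≈ 3.0 + 81.933*I)
(j - 27630)/(-12*Y + 34983) = ((3 + 7*I*√137) - 27630)/(-12*1480 + 34983) = (-27627 + 7*I*√137)/(-17760 + 34983) = (-27627 + 7*I*√137)/17223 = (-27627 + 7*I*√137)*(1/17223) = -9209/5741 + 7*I*√137/17223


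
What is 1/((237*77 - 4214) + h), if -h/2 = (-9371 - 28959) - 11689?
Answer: 1/114073 ≈ 8.7663e-6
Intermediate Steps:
h = 100038 (h = -2*((-9371 - 28959) - 11689) = -2*(-38330 - 11689) = -2*(-50019) = 100038)
1/((237*77 - 4214) + h) = 1/((237*77 - 4214) + 100038) = 1/((18249 - 4214) + 100038) = 1/(14035 + 100038) = 1/114073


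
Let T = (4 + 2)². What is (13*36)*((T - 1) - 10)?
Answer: 11700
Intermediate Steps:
T = 36 (T = 6² = 36)
(13*36)*((T - 1) - 10) = (13*36)*((36 - 1) - 10) = 468*(35 - 10) = 468*25 = 11700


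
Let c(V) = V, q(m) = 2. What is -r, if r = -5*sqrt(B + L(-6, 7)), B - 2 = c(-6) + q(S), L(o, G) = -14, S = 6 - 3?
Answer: 20*I ≈ 20.0*I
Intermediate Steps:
S = 3
B = -2 (B = 2 + (-6 + 2) = 2 - 4 = -2)
r = -20*I (r = -5*sqrt(-2 - 14) = -20*I ≈ -20.0*I)
-r = -(-20)*I = 20*I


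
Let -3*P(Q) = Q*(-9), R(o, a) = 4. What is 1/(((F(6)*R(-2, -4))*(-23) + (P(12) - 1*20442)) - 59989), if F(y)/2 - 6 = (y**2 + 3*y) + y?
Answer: -1/92539 ≈ -1.0806e-5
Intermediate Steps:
F(y) = 12 + 2*y**2 + 8*y (F(y) = 12 + 2*((y**2 + 3*y) + y) = 12 + 2*(y**2 + 4*y) = 12 + (2*y**2 + 8*y) = 12 + 2*y**2 + 8*y)
P(Q) = 3*Q (P(Q) = -Q*(-9)/3 = -(-3)*Q = 3*Q)
1/(((F(6)*R(-2, -4))*(-23) + (P(12) - 1*20442)) - 59989) = 1/((((12 + 2*6**2 + 8*6)*4)*(-23) + (3*12 - 1*20442)) - 59989) = 1/((((12 + 2*36 + 48)*4)*(-23) + (36 - 20442)) - 59989) = 1/((((12 + 72 + 48)*4)*(-23) - 20406) - 59989) = 1/(((132*4)*(-23) - 20406) - 59989) = 1/((528*(-23) - 20406) - 59989) = 1/((-12144 - 20406) - 59989) = 1/(-32550 - 59989) = 1/(-92539) = -1/92539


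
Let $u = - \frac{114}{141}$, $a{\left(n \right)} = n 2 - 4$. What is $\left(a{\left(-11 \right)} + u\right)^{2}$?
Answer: $\frac{1587600}{2209} \approx 718.7$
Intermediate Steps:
$a{\left(n \right)} = -4 + 2 n$ ($a{\left(n \right)} = 2 n - 4 = -4 + 2 n$)
$u = - \frac{38}{47}$ ($u = \left(-114\right) \frac{1}{141} = - \frac{38}{47} \approx -0.80851$)
$\left(a{\left(-11 \right)} + u\right)^{2} = \left(\left(-4 + 2 \left(-11\right)\right) - \frac{38}{47}\right)^{2} = \left(\left(-4 - 22\right) - \frac{38}{47}\right)^{2} = \left(-26 - \frac{38}{47}\right)^{2} = \left(- \frac{1260}{47}\right)^{2} = \frac{1587600}{2209}$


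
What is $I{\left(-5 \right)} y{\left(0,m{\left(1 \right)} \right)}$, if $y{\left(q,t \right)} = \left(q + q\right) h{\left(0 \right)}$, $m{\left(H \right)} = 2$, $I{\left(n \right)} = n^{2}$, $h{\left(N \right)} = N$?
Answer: $0$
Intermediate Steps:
$y{\left(q,t \right)} = 0$ ($y{\left(q,t \right)} = \left(q + q\right) 0 = 2 q 0 = 0$)
$I{\left(-5 \right)} y{\left(0,m{\left(1 \right)} \right)} = \left(-5\right)^{2} \cdot 0 = 25 \cdot 0 = 0$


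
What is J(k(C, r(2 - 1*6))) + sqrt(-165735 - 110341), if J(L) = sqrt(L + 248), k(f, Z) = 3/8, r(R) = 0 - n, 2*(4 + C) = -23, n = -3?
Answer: sqrt(3974)/4 + 2*I*sqrt(69019) ≈ 15.76 + 525.43*I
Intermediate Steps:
C = -31/2 (C = -4 + (1/2)*(-23) = -4 - 23/2 = -31/2 ≈ -15.500)
r(R) = 3 (r(R) = 0 - 1*(-3) = 0 + 3 = 3)
k(f, Z) = 3/8 (k(f, Z) = 3*(1/8) = 3/8)
J(L) = sqrt(248 + L)
J(k(C, r(2 - 1*6))) + sqrt(-165735 - 110341) = sqrt(248 + 3/8) + sqrt(-165735 - 110341) = sqrt(1987/8) + sqrt(-276076) = sqrt(3974)/4 + 2*I*sqrt(69019)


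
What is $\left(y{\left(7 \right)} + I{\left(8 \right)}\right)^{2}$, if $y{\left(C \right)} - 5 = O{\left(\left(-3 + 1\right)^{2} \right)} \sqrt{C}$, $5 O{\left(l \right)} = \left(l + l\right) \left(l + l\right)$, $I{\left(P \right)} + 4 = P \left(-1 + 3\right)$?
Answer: $\frac{35897}{25} + \frac{2176 \sqrt{7}}{5} \approx 2587.3$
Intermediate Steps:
$I{\left(P \right)} = -4 + 2 P$ ($I{\left(P \right)} = -4 + P \left(-1 + 3\right) = -4 + P 2 = -4 + 2 P$)
$O{\left(l \right)} = \frac{4 l^{2}}{5}$ ($O{\left(l \right)} = \frac{\left(l + l\right) \left(l + l\right)}{5} = \frac{2 l 2 l}{5} = \frac{4 l^{2}}{5}$)
$y{\left(C \right)} = 5 + \frac{64 \sqrt{C}}{5}$ ($y{\left(C \right)} = 5 + \frac{4 \left(\left(-3 + 1\right)^{2}\right)^{2}}{5} \sqrt{C} = 5 + \frac{4 \left(\left(-2\right)^{2}\right)^{2}}{5} \sqrt{C} = 5 + \frac{4 \cdot 4^{2}}{5} \sqrt{C} = 5 + \frac{4}{5} \cdot 16 \sqrt{C} = 5 + \frac{64 \sqrt{C}}{5}$)
$\left(y{\left(7 \right)} + I{\left(8 \right)}\right)^{2} = \left(\left(5 + \frac{64 \sqrt{7}}{5}\right) + \left(-4 + 2 \cdot 8\right)\right)^{2} = \left(\left(5 + \frac{64 \sqrt{7}}{5}\right) + \left(-4 + 16\right)\right)^{2} = \left(\left(5 + \frac{64 \sqrt{7}}{5}\right) + 12\right)^{2} = \left(17 + \frac{64 \sqrt{7}}{5}\right)^{2}$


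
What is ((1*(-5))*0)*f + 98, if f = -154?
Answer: 98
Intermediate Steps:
((1*(-5))*0)*f + 98 = ((1*(-5))*0)*(-154) + 98 = -5*0*(-154) + 98 = 0*(-154) + 98 = 0 + 98 = 98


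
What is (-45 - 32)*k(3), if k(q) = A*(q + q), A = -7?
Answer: 3234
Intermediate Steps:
k(q) = -14*q (k(q) = -7*(q + q) = -14*q)
(-45 - 32)*k(3) = (-45 - 32)*(-14*3) = -77*(-42) = 3234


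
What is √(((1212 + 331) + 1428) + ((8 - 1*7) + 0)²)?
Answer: 2*√743 ≈ 54.516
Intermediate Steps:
√(((1212 + 331) + 1428) + ((8 - 1*7) + 0)²) = √((1543 + 1428) + ((8 - 7) + 0)²) = √(2971 + (1 + 0)²) = √(2971 + 1²) = √(2971 + 1) = √2972 = 2*√743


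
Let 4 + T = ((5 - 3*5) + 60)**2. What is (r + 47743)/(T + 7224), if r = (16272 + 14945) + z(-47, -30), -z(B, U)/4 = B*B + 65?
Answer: 2911/405 ≈ 7.1877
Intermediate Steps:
z(B, U) = -260 - 4*B**2 (z(B, U) = -4*(B*B + 65) = -4*(B**2 + 65) = -4*(65 + B**2) = -260 - 4*B**2)
r = 22121 (r = (16272 + 14945) + (-260 - 4*(-47)**2) = 31217 + (-260 - 4*2209) = 31217 + (-260 - 8836) = 31217 - 9096 = 22121)
T = 2496 (T = -4 + ((5 - 3*5) + 60)**2 = -4 + ((5 - 15) + 60)**2 = -4 + (-10 + 60)**2 = -4 + 50**2 = -4 + 2500 = 2496)
(r + 47743)/(T + 7224) = (22121 + 47743)/(2496 + 7224) = 69864/9720 = 69864*(1/9720) = 2911/405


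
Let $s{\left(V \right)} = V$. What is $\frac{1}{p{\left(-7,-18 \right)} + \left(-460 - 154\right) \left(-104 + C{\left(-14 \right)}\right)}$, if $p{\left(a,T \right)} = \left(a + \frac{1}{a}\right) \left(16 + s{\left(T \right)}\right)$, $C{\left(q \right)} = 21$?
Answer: $\frac{7}{356834} \approx 1.9617 \cdot 10^{-5}$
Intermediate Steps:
$p{\left(a,T \right)} = \left(16 + T\right) \left(a + \frac{1}{a}\right)$ ($p{\left(a,T \right)} = \left(a + \frac{1}{a}\right) \left(16 + T\right) = \left(16 + T\right) \left(a + \frac{1}{a}\right)$)
$\frac{1}{p{\left(-7,-18 \right)} + \left(-460 - 154\right) \left(-104 + C{\left(-14 \right)}\right)} = \frac{1}{\frac{16 - 18 + \left(-7\right)^{2} \left(16 - 18\right)}{-7} + \left(-460 - 154\right) \left(-104 + 21\right)} = \frac{1}{- \frac{16 - 18 + 49 \left(-2\right)}{7} - -50962} = \frac{1}{- \frac{16 - 18 - 98}{7} + 50962} = \frac{1}{\left(- \frac{1}{7}\right) \left(-100\right) + 50962} = \frac{1}{\frac{100}{7} + 50962} = \frac{1}{\frac{356834}{7}} = \frac{7}{356834}$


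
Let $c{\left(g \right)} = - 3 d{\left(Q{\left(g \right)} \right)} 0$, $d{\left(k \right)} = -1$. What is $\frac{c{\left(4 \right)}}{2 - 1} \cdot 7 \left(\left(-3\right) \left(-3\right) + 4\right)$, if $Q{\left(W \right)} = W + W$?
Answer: $0$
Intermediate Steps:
$Q{\left(W \right)} = 2 W$
$c{\left(g \right)} = 0$ ($c{\left(g \right)} = \left(-3\right) \left(-1\right) 0 = 3 \cdot 0 = 0$)
$\frac{c{\left(4 \right)}}{2 - 1} \cdot 7 \left(\left(-3\right) \left(-3\right) + 4\right) = \frac{0}{2 - 1} \cdot 7 \left(\left(-3\right) \left(-3\right) + 4\right) = \frac{0}{2 - 1} \cdot 7 \left(9 + 4\right) = \frac{0}{1} \cdot 7 \cdot 13 = 0 \cdot 1 \cdot 7 \cdot 13 = 0 \cdot 7 \cdot 13 = 0 \cdot 13 = 0$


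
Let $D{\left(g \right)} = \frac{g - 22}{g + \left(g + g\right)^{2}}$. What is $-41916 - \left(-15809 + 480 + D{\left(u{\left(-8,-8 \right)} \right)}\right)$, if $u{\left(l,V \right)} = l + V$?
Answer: $- \frac{13399829}{504} \approx -26587.0$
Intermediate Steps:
$u{\left(l,V \right)} = V + l$
$D{\left(g \right)} = \frac{-22 + g}{g + 4 g^{2}}$ ($D{\left(g \right)} = \frac{-22 + g}{g + \left(2 g\right)^{2}} = \frac{-22 + g}{g + 4 g^{2}}$)
$-41916 - \left(-15809 + 480 + D{\left(u{\left(-8,-8 \right)} \right)}\right) = -41916 - \left(-15809 + 480 + \frac{-22 - 16}{\left(-8 - 8\right) \left(1 + 4 \left(-8 - 8\right)\right)}\right) = -41916 + \left(15809 - \left(\frac{-22 - 16}{\left(-16\right) \left(1 + 4 \left(-16\right)\right)} + 480\right)\right) = -41916 + \left(15809 - \left(\left(- \frac{1}{16}\right) \frac{1}{1 - 64} \left(-38\right) + 480\right)\right) = -41916 + \left(15809 - \left(\left(- \frac{1}{16}\right) \frac{1}{-63} \left(-38\right) + 480\right)\right) = -41916 + \left(15809 - \left(\left(- \frac{1}{16}\right) \left(- \frac{1}{63}\right) \left(-38\right) + 480\right)\right) = -41916 + \left(15809 - \left(- \frac{19}{504} + 480\right)\right) = -41916 + \left(15809 - \frac{241901}{504}\right) = -41916 + \frac{7725835}{504} = - \frac{13399829}{504}$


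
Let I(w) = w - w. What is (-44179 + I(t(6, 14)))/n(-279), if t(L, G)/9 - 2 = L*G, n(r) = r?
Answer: 44179/279 ≈ 158.35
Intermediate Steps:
t(L, G) = 18 + 9*G*L (t(L, G) = 18 + 9*(L*G) = 18 + 9*(G*L) = 18 + 9*G*L)
I(w) = 0
(-44179 + I(t(6, 14)))/n(-279) = (-44179 + 0)/(-279) = -44179*(-1/279) = 44179/279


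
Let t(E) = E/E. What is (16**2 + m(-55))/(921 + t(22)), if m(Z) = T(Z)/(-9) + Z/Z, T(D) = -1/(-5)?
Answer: 5782/20745 ≈ 0.27872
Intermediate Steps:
t(E) = 1
T(D) = 1/5 (T(D) = -1*(-1/5) = 1/5)
m(Z) = 44/45 (m(Z) = (1/5)/(-9) + Z/Z = (1/5)*(-1/9) + 1 = -1/45 + 1 = 44/45)
(16**2 + m(-55))/(921 + t(22)) = (16**2 + 44/45)/(921 + 1) = (256 + 44/45)/922 = (11564/45)*(1/922) = 5782/20745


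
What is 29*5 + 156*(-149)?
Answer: -23099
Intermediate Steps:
29*5 + 156*(-149) = 145 - 23244 = -23099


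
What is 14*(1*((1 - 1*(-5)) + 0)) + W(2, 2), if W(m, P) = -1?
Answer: 83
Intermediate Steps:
14*(1*((1 - 1*(-5)) + 0)) + W(2, 2) = 14*(1*((1 - 1*(-5)) + 0)) - 1 = 14*(1*((1 + 5) + 0)) - 1 = 14*(1*(6 + 0)) - 1 = 14*(1*6) - 1 = 14*6 - 1 = 84 - 1 = 83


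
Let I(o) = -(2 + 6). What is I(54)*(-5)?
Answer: 40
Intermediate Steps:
I(o) = -8 (I(o) = -1*8 = -8)
I(54)*(-5) = -8*(-5) = 40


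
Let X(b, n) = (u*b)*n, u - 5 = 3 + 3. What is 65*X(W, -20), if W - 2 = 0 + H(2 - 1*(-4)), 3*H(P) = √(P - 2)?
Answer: -114400/3 ≈ -38133.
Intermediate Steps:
H(P) = √(-2 + P)/3 (H(P) = √(P - 2)/3 = √(-2 + P)/3)
u = 11 (u = 5 + (3 + 3) = 5 + 6 = 11)
W = 8/3 (W = 2 + (0 + √(-2 + (2 - 1*(-4)))/3) = 2 + (0 + √(-2 + (2 + 4))/3) = 2 + (0 + √(-2 + 6)/3) = 2 + (0 + √4/3) = 2 + (0 + (⅓)*2) = 2 + (0 + ⅔) = 2 + ⅔ = 8/3 ≈ 2.6667)
X(b, n) = 11*b*n (X(b, n) = (11*b)*n = 11*b*n)
65*X(W, -20) = 65*(11*(8/3)*(-20)) = 65*(-1760/3) = -114400/3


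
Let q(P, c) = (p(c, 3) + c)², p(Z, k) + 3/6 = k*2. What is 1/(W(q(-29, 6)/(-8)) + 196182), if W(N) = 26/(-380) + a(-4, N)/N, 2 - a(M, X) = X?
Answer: 100510/19718133273 ≈ 5.0973e-6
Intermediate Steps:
a(M, X) = 2 - X
p(Z, k) = -½ + 2*k (p(Z, k) = -½ + k*2 = -½ + 2*k)
q(P, c) = (11/2 + c)² (q(P, c) = ((-½ + 2*3) + c)² = ((-½ + 6) + c)² = (11/2 + c)²)
W(N) = -13/190 + (2 - N)/N (W(N) = 26/(-380) + (2 - N)/N = 26*(-1/380) + (2 - N)/N = -13/190 + (2 - N)/N)
1/(W(q(-29, 6)/(-8)) + 196182) = 1/((-203/190 + 2/((((11 + 2*6)²/4)/(-8)))) + 196182) = 1/((-203/190 + 2/((((11 + 12)²/4)*(-⅛)))) + 196182) = 1/((-203/190 + 2/((((¼)*23²)*(-⅛)))) + 196182) = 1/((-203/190 + 2/((((¼)*529)*(-⅛)))) + 196182) = 1/((-203/190 + 2/(((529/4)*(-⅛)))) + 196182) = 1/((-203/190 + 2/(-529/32)) + 196182) = 1/((-203/190 + 2*(-32/529)) + 196182) = 1/((-203/190 - 64/529) + 196182) = 1/(-119547/100510 + 196182) = 1/(19718133273/100510) = 100510/19718133273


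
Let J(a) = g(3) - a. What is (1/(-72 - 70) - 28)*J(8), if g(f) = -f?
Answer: 43747/142 ≈ 308.08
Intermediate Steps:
J(a) = -3 - a (J(a) = -1*3 - a = -3 - a)
(1/(-72 - 70) - 28)*J(8) = (1/(-72 - 70) - 28)*(-3 - 1*8) = (1/(-142) - 28)*(-3 - 8) = (-1/142 - 28)*(-11) = -3977/142*(-11) = 43747/142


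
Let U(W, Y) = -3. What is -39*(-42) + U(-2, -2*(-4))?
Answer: 1635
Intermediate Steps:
-39*(-42) + U(-2, -2*(-4)) = -39*(-42) - 3 = 1638 - 3 = 1635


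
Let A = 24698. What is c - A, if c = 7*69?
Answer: -24215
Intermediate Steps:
c = 483
c - A = 483 - 1*24698 = 483 - 24698 = -24215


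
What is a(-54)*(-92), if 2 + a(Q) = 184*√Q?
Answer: 184 - 50784*I*√6 ≈ 184.0 - 1.2439e+5*I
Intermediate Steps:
a(Q) = -2 + 184*√Q
a(-54)*(-92) = (-2 + 184*√(-54))*(-92) = (-2 + 184*(3*I*√6))*(-92) = (-2 + 552*I*√6)*(-92) = 184 - 50784*I*√6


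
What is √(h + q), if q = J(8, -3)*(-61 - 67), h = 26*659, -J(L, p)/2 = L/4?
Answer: √17646 ≈ 132.84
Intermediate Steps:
J(L, p) = -L/2 (J(L, p) = -2*L/4 = -L/2)
h = 17134
q = 512 (q = (-½*8)*(-61 - 67) = -4*(-128) = 512)
√(h + q) = √(17134 + 512) = √17646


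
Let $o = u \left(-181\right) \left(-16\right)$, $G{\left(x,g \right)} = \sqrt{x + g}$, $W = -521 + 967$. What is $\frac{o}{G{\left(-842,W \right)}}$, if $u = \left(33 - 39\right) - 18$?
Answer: $\frac{11584 i \sqrt{11}}{11} \approx 3492.7 i$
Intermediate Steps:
$u = -24$ ($u = -6 - 18 = -24$)
$W = 446$
$G{\left(x,g \right)} = \sqrt{g + x}$
$o = -69504$ ($o = \left(-24\right) \left(-181\right) \left(-16\right) = 4344 \left(-16\right) = -69504$)
$\frac{o}{G{\left(-842,W \right)}} = - \frac{69504}{\sqrt{446 - 842}} = - \frac{69504}{\sqrt{-396}} = - \frac{69504}{6 i \sqrt{11}} = - 69504 \left(- \frac{i \sqrt{11}}{66}\right) = \frac{11584 i \sqrt{11}}{11}$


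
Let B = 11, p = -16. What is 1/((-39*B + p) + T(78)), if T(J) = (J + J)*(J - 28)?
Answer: 1/7355 ≈ 0.00013596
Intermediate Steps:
T(J) = 2*J*(-28 + J) (T(J) = (2*J)*(-28 + J) = 2*J*(-28 + J))
1/((-39*B + p) + T(78)) = 1/((-39*11 - 16) + 2*78*(-28 + 78)) = 1/((-429 - 16) + 2*78*50) = 1/(-445 + 7800) = 1/7355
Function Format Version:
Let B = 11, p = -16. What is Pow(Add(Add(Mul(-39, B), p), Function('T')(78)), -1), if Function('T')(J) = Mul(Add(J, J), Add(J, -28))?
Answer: Rational(1, 7355) ≈ 0.00013596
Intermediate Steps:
Function('T')(J) = Mul(2, J, Add(-28, J)) (Function('T')(J) = Mul(Mul(2, J), Add(-28, J)) = Mul(2, J, Add(-28, J)))
Pow(Add(Add(Mul(-39, B), p), Function('T')(78)), -1) = Pow(Add(Add(Mul(-39, 11), -16), Mul(2, 78, Add(-28, 78))), -1) = Pow(Add(Add(-429, -16), Mul(2, 78, 50)), -1) = Pow(Add(-445, 7800), -1) = Pow(7355, -1) = Rational(1, 7355)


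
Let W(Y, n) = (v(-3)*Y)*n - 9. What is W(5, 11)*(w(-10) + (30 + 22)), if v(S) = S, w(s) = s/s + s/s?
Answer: -9396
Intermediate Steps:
w(s) = 2 (w(s) = 1 + 1 = 2)
W(Y, n) = -9 - 3*Y*n (W(Y, n) = (-3*Y)*n - 9 = -3*Y*n - 9 = -9 - 3*Y*n)
W(5, 11)*(w(-10) + (30 + 22)) = (-9 - 3*5*11)*(2 + (30 + 22)) = (-9 - 165)*(2 + 52) = -174*54 = -9396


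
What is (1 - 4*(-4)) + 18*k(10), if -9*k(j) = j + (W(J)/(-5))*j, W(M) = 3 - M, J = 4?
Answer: -7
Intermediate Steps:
k(j) = -2*j/15 (k(j) = -(j + ((3 - 1*4)/(-5))*j)/9 = -(j + ((3 - 4)*(-⅕))*j)/9 = -(j + (-1*(-⅕))*j)/9 = -(j + j/5)/9 = -2*j/15)
(1 - 4*(-4)) + 18*k(10) = (1 - 4*(-4)) + 18*(-2/15*10) = (1 + 16) + 18*(-4/3) = 17 - 24 = -7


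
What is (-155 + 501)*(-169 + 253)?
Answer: 29064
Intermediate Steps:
(-155 + 501)*(-169 + 253) = 346*84 = 29064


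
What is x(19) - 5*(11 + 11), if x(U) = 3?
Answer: -107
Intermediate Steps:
x(19) - 5*(11 + 11) = 3 - 5*(11 + 11) = 3 - 5*22 = 3 - 110 = -107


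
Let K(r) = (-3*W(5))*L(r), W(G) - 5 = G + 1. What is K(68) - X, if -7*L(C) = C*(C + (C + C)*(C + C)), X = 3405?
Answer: 5947683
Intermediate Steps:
W(G) = 6 + G (W(G) = 5 + (G + 1) = 5 + (1 + G) = 6 + G)
L(C) = -C*(C + 4*C**2)/7 (L(C) = -C*(C + (C + C)*(C + C))/7 = -C*(C + (2*C)*(2*C))/7 = -C*(C + 4*C**2)/7)
K(r) = -33*r**2*(-1 - 4*r)/7 (K(r) = (-3*(6 + 5))*(r**2*(-1 - 4*r)/7) = (-3*11)*(r**2*(-1 - 4*r)/7) = -33*r**2*(-1 - 4*r)/7)
K(68) - X = (33/7)*68**2*(1 + 4*68) - 1*3405 = (33/7)*4624*(1 + 272) - 3405 = (33/7)*4624*273 - 3405 = 5951088 - 3405 = 5947683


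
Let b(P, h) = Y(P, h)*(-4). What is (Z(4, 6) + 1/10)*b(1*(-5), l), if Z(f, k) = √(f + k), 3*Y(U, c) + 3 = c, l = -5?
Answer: 16/15 + 32*√10/3 ≈ 34.798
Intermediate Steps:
Y(U, c) = -1 + c/3
b(P, h) = 4 - 4*h/3 (b(P, h) = (-1 + h/3)*(-4) = 4 - 4*h/3)
(Z(4, 6) + 1/10)*b(1*(-5), l) = (√(4 + 6) + 1/10)*(4 - 4/3*(-5)) = (√10 + ⅒)*(4 + 20/3) = (⅒ + √10)*(32/3) = 16/15 + 32*√10/3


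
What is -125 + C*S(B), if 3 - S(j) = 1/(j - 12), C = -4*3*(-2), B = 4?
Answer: -50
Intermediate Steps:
C = 24 (C = -12*(-2) = 24)
S(j) = 3 - 1/(-12 + j) (S(j) = 3 - 1/(j - 12) = 3 - 1/(-12 + j))
-125 + C*S(B) = -125 + 24*((-37 + 3*4)/(-12 + 4)) = -125 + 24*((-37 + 12)/(-8)) = -125 + 24*(-1/8*(-25)) = -125 + 24*(25/8) = -125 + 75 = -50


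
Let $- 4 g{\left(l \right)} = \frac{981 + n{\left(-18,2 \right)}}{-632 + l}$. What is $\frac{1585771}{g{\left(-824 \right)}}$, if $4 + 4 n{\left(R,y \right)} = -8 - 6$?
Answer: $\frac{2638722944}{279} \approx 9.4578 \cdot 10^{6}$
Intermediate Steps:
$n{\left(R,y \right)} = - \frac{9}{2}$ ($n{\left(R,y \right)} = -1 + \frac{-8 - 6}{4} = -1 + \frac{1}{4} \left(-14\right) = -1 - \frac{7}{2} = - \frac{9}{2}$)
$g{\left(l \right)} = - \frac{1953}{8 \left(-632 + l\right)}$ ($g{\left(l \right)} = - \frac{\left(981 - \frac{9}{2}\right) \frac{1}{-632 + l}}{4} = - \frac{\frac{1953}{2} \frac{1}{-632 + l}}{4} = - \frac{1953}{8 \left(-632 + l\right)}$)
$\frac{1585771}{g{\left(-824 \right)}} = \frac{1585771}{\left(-1953\right) \frac{1}{-5056 + 8 \left(-824\right)}} = \frac{1585771}{\left(-1953\right) \frac{1}{-5056 - 6592}} = \frac{1585771}{\left(-1953\right) \frac{1}{-11648}} = \frac{1585771}{\left(-1953\right) \left(- \frac{1}{11648}\right)} = \frac{1585771}{\frac{279}{1664}} = 1585771 \cdot \frac{1664}{279} = \frac{2638722944}{279}$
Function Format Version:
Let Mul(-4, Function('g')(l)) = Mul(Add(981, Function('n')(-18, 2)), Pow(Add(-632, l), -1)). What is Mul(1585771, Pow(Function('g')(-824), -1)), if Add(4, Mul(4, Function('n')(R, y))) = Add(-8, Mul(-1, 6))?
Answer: Rational(2638722944, 279) ≈ 9.4578e+6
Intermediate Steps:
Function('n')(R, y) = Rational(-9, 2) (Function('n')(R, y) = Add(-1, Mul(Rational(1, 4), Add(-8, Mul(-1, 6)))) = Add(-1, Mul(Rational(1, 4), Add(-8, -6))) = Add(-1, Mul(Rational(1, 4), -14)) = Add(-1, Rational(-7, 2)) = Rational(-9, 2))
Function('g')(l) = Mul(Rational(-1953, 8), Pow(Add(-632, l), -1)) (Function('g')(l) = Mul(Rational(-1, 4), Mul(Add(981, Rational(-9, 2)), Pow(Add(-632, l), -1))) = Mul(Rational(-1, 4), Mul(Rational(1953, 2), Pow(Add(-632, l), -1))) = Mul(Rational(-1953, 8), Pow(Add(-632, l), -1)))
Mul(1585771, Pow(Function('g')(-824), -1)) = Mul(1585771, Pow(Mul(-1953, Pow(Add(-5056, Mul(8, -824)), -1)), -1)) = Mul(1585771, Pow(Mul(-1953, Pow(Add(-5056, -6592), -1)), -1)) = Mul(1585771, Pow(Mul(-1953, Pow(-11648, -1)), -1)) = Mul(1585771, Pow(Mul(-1953, Rational(-1, 11648)), -1)) = Mul(1585771, Pow(Rational(279, 1664), -1)) = Mul(1585771, Rational(1664, 279)) = Rational(2638722944, 279)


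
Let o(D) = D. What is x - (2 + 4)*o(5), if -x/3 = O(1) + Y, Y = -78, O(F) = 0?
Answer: 204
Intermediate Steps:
x = 234 (x = -3*(0 - 78) = -3*(-78) = 234)
x - (2 + 4)*o(5) = 234 - (2 + 4)*5 = 234 - 6*5 = 234 - 1*30 = 234 - 30 = 204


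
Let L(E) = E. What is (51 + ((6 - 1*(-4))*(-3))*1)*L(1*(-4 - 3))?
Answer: -147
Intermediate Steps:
(51 + ((6 - 1*(-4))*(-3))*1)*L(1*(-4 - 3)) = (51 + ((6 - 1*(-4))*(-3))*1)*(1*(-4 - 3)) = (51 + ((6 + 4)*(-3))*1)*(1*(-7)) = (51 + (10*(-3))*1)*(-7) = (51 - 30*1)*(-7) = (51 - 30)*(-7) = 21*(-7) = -147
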